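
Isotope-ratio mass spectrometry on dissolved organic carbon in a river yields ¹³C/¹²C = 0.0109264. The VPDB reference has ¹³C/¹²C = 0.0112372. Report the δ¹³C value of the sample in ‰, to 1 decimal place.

-27.7‰

δ¹³C = (R_sample / R_standard − 1) × 1000
R_sample / R_standard = 0.0109264 / 0.0112372 = 0.972342
δ¹³C = (0.972342 − 1) × 1000 = -27.66‰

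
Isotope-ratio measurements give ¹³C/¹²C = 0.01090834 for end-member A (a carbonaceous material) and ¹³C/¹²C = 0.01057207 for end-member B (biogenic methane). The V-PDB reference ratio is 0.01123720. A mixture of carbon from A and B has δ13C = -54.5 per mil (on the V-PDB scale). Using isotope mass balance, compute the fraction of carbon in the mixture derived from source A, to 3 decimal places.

0.157

δ_A = (0.01090834/0.01123720 − 1)×1000 = (0.970735 − 1)×1000 = -29.265 per mil
δ_B = (0.01057207/0.01123720 − 1)×1000 = (0.940810 − 1)×1000 = -59.190 per mil
f_A = (δ_mix − δ_B)/(δ_A − δ_B) = (-54.5 − (-59.190))/(-29.265 − (-59.190))
f_A = 4.690 / 29.925 = 0.1567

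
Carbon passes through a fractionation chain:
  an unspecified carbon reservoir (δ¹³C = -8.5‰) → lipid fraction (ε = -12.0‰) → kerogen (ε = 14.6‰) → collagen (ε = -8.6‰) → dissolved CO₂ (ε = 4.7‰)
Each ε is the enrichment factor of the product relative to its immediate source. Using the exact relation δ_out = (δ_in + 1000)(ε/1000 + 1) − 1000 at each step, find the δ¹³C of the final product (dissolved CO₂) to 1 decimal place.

step 1: δ = (-8.50 + 1000)·(-12.0/1000 + 1) − 1000 = -20.40‰
step 2: δ = (-20.40 + 1000)·(14.6/1000 + 1) − 1000 = -6.10‰
step 3: δ = (-6.10 + 1000)·(-8.6/1000 + 1) − 1000 = -14.64‰
step 4: δ = (-14.64 + 1000)·(4.7/1000 + 1) − 1000 = -10.01‰

-10.0‰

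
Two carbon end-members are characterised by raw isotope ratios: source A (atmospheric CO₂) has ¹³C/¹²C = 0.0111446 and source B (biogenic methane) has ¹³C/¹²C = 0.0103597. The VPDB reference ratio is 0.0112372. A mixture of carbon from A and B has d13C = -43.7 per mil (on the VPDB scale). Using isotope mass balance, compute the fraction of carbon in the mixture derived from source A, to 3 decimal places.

δ_A = (0.0111446/0.0112372 − 1)×1000 = (0.991760 − 1)×1000 = -8.240 per mil
δ_B = (0.0103597/0.0112372 − 1)×1000 = (0.921911 − 1)×1000 = -78.089 per mil
f_A = (δ_mix − δ_B)/(δ_A − δ_B) = (-43.7 − (-78.089))/(-8.240 − (-78.089))
f_A = 34.389 / 69.848 = 0.4923

0.492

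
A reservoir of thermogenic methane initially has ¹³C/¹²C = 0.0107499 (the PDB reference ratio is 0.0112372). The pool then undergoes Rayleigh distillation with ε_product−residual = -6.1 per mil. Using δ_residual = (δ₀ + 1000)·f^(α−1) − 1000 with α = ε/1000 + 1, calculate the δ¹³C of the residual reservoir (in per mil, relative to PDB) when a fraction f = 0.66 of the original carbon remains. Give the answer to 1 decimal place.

δ₀ = (0.0107499/0.0112372 − 1)×1000 = (0.956635 − 1)×1000 = -43.365 per mil
α − 1 = ε/1000 = -0.0061
f^(α−1) = 0.66^(-0.0061) = 1.002538
δ_res = (-43.365 + 1000) × 1.002538 − 1000 = 959.063 − 1000 = -40.94 per mil

-40.9 per mil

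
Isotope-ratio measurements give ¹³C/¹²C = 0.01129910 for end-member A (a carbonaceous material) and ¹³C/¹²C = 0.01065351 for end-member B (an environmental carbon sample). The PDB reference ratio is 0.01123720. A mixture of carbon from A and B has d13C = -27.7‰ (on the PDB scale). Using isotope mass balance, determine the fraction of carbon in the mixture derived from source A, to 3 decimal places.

0.422

δ_A = (0.01129910/0.01123720 − 1)×1000 = (1.005508 − 1)×1000 = 5.508‰
δ_B = (0.01065351/0.01123720 − 1)×1000 = (0.948057 − 1)×1000 = -51.943‰
f_A = (δ_mix − δ_B)/(δ_A − δ_B) = (-27.7 − (-51.943))/(5.508 − (-51.943))
f_A = 24.243 / 57.451 = 0.4220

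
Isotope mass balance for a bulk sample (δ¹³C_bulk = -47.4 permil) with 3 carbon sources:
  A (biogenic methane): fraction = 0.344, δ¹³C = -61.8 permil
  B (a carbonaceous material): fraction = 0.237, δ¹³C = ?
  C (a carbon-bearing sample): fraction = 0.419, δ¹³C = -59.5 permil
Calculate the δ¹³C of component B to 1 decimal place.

-5.1 permil

Isotope mass balance: δ_bulk = Σ fᵢ·δᵢ.
-47.4 = 0.344×(-61.8) + 0.237×δ_B + 0.419×(-59.5)
0.237·δ_B = -47.4 − (-46.190) = -1.210
δ_B = -1.210 / 0.237 = -5.11 permil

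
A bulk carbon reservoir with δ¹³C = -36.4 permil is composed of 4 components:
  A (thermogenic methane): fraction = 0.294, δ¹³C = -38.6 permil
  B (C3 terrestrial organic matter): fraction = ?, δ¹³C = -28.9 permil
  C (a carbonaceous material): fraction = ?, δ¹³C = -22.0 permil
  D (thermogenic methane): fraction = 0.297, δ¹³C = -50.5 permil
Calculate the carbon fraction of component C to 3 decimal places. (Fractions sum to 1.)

0.256

Let f_C and f_B be the unknown fractions; fractions sum to 1 so f_C + f_B = 0.409.
Mass balance: Σ fᵢ·δᵢ = δ_bulk ⇒ f_C·(-22.0) + f_B·(-28.9) = -36.4 − (-26.347) = -10.053
Substitute f_B = 0.409 − f_C:
f_C·(-22.0 − -28.9) = -10.053 − 0.409×(-28.9) = 1.767
f_C = 1.767 / 6.9 = 0.2561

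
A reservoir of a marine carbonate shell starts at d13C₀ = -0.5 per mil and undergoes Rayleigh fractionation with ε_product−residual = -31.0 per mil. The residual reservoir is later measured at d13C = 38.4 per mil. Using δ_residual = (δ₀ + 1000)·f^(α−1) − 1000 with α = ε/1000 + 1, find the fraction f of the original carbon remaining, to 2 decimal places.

0.29

α − 1 = ε/1000 = -0.0310
(δ_res + 1000)/(δ₀ + 1000) = (38.4 + 1000)/(-0.5 + 1000) = 1038.4/999.5 = 1.038919
f = 1.038919^(1/-0.0310) = exp(ln(1.038919)/-0.0310) = exp(0.03818/-0.0310)
f = exp(-1.2317) = 0.2918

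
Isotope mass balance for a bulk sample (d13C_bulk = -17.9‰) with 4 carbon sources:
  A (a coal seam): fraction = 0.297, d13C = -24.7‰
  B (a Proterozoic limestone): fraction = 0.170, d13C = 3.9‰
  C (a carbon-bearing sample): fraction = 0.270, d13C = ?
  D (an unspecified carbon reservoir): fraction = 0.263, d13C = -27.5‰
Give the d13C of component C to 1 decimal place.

-14.8‰

Isotope mass balance: δ_bulk = Σ fᵢ·δᵢ.
-17.9 = 0.297×(-24.7) + 0.170×(3.9) + 0.270×δ_C + 0.263×(-27.5)
0.270·δ_C = -17.9 − (-13.905) = -3.995
δ_C = -3.995 / 0.270 = -14.79‰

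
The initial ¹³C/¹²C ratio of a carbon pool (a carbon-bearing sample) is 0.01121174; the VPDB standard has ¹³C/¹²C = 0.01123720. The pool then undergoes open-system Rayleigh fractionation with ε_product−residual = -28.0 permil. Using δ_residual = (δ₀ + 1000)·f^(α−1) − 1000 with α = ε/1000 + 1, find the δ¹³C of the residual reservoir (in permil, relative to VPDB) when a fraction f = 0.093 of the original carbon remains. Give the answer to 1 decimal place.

δ₀ = (0.01121174/0.01123720 − 1)×1000 = (0.997734 − 1)×1000 = -2.266 permil
α − 1 = ε/1000 = -0.0280
f^(α−1) = 0.093^(-0.0280) = 1.068766
δ_res = (-2.266 + 1000) × 1.068766 − 1000 = 1066.344 − 1000 = 66.34 permil

66.3 permil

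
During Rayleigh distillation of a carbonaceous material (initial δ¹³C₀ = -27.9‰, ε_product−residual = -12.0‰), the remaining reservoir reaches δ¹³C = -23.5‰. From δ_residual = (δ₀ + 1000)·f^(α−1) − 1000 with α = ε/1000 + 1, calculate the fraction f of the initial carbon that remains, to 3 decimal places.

0.686

α − 1 = ε/1000 = -0.0120
(δ_res + 1000)/(δ₀ + 1000) = (-23.5 + 1000)/(-27.9 + 1000) = 976.5/972.1 = 1.004526
f = 1.004526^(1/-0.0120) = exp(ln(1.004526)/-0.0120) = exp(0.00452/-0.0120)
f = exp(-0.3763) = 0.6864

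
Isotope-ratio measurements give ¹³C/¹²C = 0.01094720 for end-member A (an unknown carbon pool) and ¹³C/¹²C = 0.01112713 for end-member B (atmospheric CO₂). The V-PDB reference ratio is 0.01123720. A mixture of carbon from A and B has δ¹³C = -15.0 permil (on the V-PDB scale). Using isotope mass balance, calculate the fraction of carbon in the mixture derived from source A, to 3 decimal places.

0.325

δ_A = (0.01094720/0.01123720 − 1)×1000 = (0.974193 − 1)×1000 = -25.807 permil
δ_B = (0.01112713/0.01123720 − 1)×1000 = (0.990205 − 1)×1000 = -9.795 permil
f_A = (δ_mix − δ_B)/(δ_A − δ_B) = (-15.0 − (-9.795))/(-25.807 − (-9.795))
f_A = -5.205 / -16.012 = 0.3251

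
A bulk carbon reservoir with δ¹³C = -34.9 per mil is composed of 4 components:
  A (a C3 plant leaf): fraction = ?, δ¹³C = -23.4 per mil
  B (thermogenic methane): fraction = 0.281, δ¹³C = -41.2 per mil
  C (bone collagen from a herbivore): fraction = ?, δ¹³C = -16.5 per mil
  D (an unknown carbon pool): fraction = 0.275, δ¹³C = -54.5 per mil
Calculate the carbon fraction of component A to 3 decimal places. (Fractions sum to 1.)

Let f_A and f_C be the unknown fractions; fractions sum to 1 so f_A + f_C = 0.444.
Mass balance: Σ fᵢ·δᵢ = δ_bulk ⇒ f_A·(-23.4) + f_C·(-16.5) = -34.9 − (-26.565) = -8.335
Substitute f_C = 0.444 − f_A:
f_A·(-23.4 − -16.5) = -8.335 − 0.444×(-16.5) = -1.009
f_A = -1.009 / -6.9 = 0.1463

0.146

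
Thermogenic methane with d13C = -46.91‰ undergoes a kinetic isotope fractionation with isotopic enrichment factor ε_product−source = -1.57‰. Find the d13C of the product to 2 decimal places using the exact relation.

Exactly, δ_product = (δ_source + 1000)·(ε/1000 + 1) − 1000.
δ_product = (-46.91 + 1000) × (-1.57/1000 + 1) − 1000
δ_product = -48.406‰

-48.41‰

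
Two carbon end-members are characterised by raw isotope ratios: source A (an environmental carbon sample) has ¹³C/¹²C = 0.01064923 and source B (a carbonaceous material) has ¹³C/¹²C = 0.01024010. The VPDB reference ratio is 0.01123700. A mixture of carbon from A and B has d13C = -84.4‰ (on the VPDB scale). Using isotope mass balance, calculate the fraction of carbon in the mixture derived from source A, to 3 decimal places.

δ_A = (0.01064923/0.01123700 − 1)×1000 = (0.947693 − 1)×1000 = -52.307‰
δ_B = (0.01024010/0.01123700 − 1)×1000 = (0.911284 − 1)×1000 = -88.716‰
f_A = (δ_mix − δ_B)/(δ_A − δ_B) = (-84.4 − (-88.716))/(-52.307 − (-88.716))
f_A = 4.316 / 36.409 = 0.1185

0.119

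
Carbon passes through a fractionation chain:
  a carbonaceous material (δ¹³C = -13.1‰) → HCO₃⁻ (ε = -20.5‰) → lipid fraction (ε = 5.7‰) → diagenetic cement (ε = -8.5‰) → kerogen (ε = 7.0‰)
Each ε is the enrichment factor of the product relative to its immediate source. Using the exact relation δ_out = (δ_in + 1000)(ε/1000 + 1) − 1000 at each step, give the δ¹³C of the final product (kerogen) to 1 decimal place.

-29.3‰

step 1: δ = (-13.10 + 1000)·(-20.5/1000 + 1) − 1000 = -33.33‰
step 2: δ = (-33.33 + 1000)·(5.7/1000 + 1) − 1000 = -27.82‰
step 3: δ = (-27.82 + 1000)·(-8.5/1000 + 1) − 1000 = -36.08‰
step 4: δ = (-36.08 + 1000)·(7.0/1000 + 1) − 1000 = -29.34‰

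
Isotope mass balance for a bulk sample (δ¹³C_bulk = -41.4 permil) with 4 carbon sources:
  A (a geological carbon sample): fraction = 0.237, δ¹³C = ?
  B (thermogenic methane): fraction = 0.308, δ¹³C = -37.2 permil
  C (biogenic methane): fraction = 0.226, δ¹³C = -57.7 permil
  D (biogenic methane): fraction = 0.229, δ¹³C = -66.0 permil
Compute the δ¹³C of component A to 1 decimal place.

Isotope mass balance: δ_bulk = Σ fᵢ·δᵢ.
-41.4 = 0.237×δ_A + 0.308×(-37.2) + 0.226×(-57.7) + 0.229×(-66.0)
0.237·δ_A = -41.4 − (-39.612) = -1.788
δ_A = -1.788 / 0.237 = -7.55 permil

-7.5 permil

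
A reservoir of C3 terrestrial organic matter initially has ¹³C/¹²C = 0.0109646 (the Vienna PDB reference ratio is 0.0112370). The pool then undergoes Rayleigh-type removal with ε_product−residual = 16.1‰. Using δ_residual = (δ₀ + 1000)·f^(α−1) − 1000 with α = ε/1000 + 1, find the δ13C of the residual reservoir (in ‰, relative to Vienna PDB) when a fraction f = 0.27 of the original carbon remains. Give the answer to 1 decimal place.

-44.6‰

δ₀ = (0.0109646/0.0112370 − 1)×1000 = (0.975759 − 1)×1000 = -24.241‰
α − 1 = ε/1000 = 0.0161
f^(α−1) = 0.27^(0.0161) = 0.979140
δ_res = (-24.241 + 1000) × 0.979140 − 1000 = 955.405 − 1000 = -44.60‰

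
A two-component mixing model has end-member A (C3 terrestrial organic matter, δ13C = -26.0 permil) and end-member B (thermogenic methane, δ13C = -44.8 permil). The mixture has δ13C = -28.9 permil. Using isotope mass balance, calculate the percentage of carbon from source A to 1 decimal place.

δ_mix = f_A·δ_A + (1 − f_A)·δ_B  ⇒  f_A = (δ_mix − δ_B)/(δ_A − δ_B)
f_A = (-28.9 − (-44.8)) / (-26.0 − (-44.8))
f_A = 15.9 / 18.8 = 0.8457

84.6%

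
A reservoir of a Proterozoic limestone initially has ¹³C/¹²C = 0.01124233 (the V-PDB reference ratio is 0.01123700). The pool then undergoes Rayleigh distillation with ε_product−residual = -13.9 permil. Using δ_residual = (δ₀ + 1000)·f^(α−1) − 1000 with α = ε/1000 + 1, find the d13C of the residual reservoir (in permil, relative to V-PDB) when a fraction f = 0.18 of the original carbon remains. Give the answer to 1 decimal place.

δ₀ = (0.01124233/0.01123700 − 1)×1000 = (1.000474 − 1)×1000 = 0.474 permil
α − 1 = ε/1000 = -0.0139
f^(α−1) = 0.18^(-0.0139) = 1.024122
δ_res = (0.474 + 1000) × 1.024122 − 1000 = 1024.608 − 1000 = 24.61 permil

24.6 permil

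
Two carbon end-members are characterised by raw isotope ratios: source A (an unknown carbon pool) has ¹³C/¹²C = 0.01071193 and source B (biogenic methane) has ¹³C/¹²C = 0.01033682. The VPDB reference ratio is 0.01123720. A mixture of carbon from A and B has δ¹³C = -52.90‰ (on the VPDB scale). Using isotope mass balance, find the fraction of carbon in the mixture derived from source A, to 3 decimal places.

0.816

δ_A = (0.01071193/0.01123720 − 1)×1000 = (0.953256 − 1)×1000 = -46.744‰
δ_B = (0.01033682/0.01123720 − 1)×1000 = (0.919875 − 1)×1000 = -80.125‰
f_A = (δ_mix − δ_B)/(δ_A − δ_B) = (-52.90 − (-80.125))/(-46.744 − (-80.125))
f_A = 27.225 / 33.381 = 0.8156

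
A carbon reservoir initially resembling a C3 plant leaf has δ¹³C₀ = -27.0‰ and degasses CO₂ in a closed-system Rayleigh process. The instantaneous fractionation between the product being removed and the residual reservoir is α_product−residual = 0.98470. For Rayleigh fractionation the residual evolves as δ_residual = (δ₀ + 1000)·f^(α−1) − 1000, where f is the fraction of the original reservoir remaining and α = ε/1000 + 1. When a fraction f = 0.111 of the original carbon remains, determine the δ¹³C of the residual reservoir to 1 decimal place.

6.3‰

Rayleigh residual: δ_res = (δ₀ + 1000)·f^(α−1) − 1000
α − 1 = -0.01530
f^(α−1) = 0.111^(-0.01530) = 1.034205
δ_res = (-27.0 + 1000) × 1.034205 − 1000 = 1006.281 − 1000 = 6.28‰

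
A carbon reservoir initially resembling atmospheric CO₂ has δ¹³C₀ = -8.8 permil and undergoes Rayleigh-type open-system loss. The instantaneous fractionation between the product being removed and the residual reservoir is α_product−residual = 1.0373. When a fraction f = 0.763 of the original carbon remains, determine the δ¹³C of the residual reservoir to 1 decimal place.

-18.8 permil

Rayleigh residual: δ_res = (δ₀ + 1000)·f^(α−1) − 1000
α − 1 = 0.03730
f^(α−1) = 0.763^(0.03730) = 0.989961
δ_res = (-8.8 + 1000) × 0.989961 − 1000 = 981.250 − 1000 = -18.75 permil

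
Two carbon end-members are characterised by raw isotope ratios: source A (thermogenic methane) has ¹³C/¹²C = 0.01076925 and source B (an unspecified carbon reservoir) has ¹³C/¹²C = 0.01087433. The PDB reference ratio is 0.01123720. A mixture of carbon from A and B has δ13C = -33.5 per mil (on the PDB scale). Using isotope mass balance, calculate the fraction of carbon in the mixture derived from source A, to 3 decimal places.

0.129

δ_A = (0.01076925/0.01123720 − 1)×1000 = (0.958357 − 1)×1000 = -41.643 per mil
δ_B = (0.01087433/0.01123720 − 1)×1000 = (0.967708 − 1)×1000 = -32.292 per mil
f_A = (δ_mix − δ_B)/(δ_A − δ_B) = (-33.5 − (-32.292))/(-41.643 − (-32.292))
f_A = -1.208 / -9.351 = 0.1292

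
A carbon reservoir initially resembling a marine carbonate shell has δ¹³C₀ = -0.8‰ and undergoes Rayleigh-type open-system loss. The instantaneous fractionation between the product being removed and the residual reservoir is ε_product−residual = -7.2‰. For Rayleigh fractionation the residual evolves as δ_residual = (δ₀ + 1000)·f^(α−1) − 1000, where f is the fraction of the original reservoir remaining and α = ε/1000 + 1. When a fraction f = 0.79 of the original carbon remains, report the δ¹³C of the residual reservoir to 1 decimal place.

0.9‰

Rayleigh residual: δ_res = (δ₀ + 1000)·f^(α−1) − 1000
α = ε/1000 + 1 = 0.99280, so α − 1 = -0.00720
f^(α−1) = 0.79^(-0.00720) = 1.001699
δ_res = (-0.8 + 1000) × 1.001699 − 1000 = 1000.897 − 1000 = 0.90‰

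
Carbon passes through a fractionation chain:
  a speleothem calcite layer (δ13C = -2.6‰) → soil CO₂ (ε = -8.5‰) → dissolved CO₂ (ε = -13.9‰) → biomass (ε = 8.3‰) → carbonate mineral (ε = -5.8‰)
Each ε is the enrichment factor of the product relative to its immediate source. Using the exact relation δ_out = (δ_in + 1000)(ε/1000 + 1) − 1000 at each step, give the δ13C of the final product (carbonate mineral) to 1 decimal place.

-22.4‰

step 1: δ = (-2.60 + 1000)·(-8.5/1000 + 1) − 1000 = -11.08‰
step 2: δ = (-11.08 + 1000)·(-13.9/1000 + 1) − 1000 = -24.82‰
step 3: δ = (-24.82 + 1000)·(8.3/1000 + 1) − 1000 = -16.73‰
step 4: δ = (-16.73 + 1000)·(-5.8/1000 + 1) − 1000 = -22.43‰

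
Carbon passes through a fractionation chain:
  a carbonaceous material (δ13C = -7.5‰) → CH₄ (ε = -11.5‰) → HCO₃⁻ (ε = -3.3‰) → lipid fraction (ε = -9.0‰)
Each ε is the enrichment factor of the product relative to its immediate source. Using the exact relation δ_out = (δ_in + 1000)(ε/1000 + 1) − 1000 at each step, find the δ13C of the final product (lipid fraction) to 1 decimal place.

-31.0‰

step 1: δ = (-7.50 + 1000)·(-11.5/1000 + 1) − 1000 = -18.91‰
step 2: δ = (-18.91 + 1000)·(-3.3/1000 + 1) − 1000 = -22.15‰
step 3: δ = (-22.15 + 1000)·(-9.0/1000 + 1) − 1000 = -30.95‰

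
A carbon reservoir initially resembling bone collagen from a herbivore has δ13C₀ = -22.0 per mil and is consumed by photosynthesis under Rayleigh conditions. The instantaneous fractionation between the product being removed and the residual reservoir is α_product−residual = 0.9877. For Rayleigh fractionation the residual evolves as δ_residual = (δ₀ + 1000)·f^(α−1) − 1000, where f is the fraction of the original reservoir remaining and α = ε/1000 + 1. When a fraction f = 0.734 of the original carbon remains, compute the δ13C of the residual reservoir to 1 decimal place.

-18.3 per mil

Rayleigh residual: δ_res = (δ₀ + 1000)·f^(α−1) − 1000
α − 1 = -0.01230
f^(α−1) = 0.734^(-0.01230) = 1.003811
δ_res = (-22.0 + 1000) × 1.003811 − 1000 = 981.727 − 1000 = -18.27 per mil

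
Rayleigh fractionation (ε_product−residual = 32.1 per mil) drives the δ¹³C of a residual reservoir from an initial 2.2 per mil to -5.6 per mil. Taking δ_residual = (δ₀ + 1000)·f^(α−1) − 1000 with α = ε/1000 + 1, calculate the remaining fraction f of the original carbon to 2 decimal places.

α − 1 = ε/1000 = 0.0321
(δ_res + 1000)/(δ₀ + 1000) = (-5.6 + 1000)/(2.2 + 1000) = 994.4/1002.2 = 0.992217
f = 0.992217^(1/0.0321) = exp(ln(0.992217)/0.0321) = exp(-0.00781/0.0321)
f = exp(-0.2434) = 0.7840

0.78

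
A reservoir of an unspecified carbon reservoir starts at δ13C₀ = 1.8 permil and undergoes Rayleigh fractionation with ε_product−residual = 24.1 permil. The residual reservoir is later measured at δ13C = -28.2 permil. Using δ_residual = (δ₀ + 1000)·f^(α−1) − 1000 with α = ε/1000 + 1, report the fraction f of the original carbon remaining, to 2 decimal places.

0.28

α − 1 = ε/1000 = 0.0241
(δ_res + 1000)/(δ₀ + 1000) = (-28.2 + 1000)/(1.8 + 1000) = 971.8/1001.8 = 0.970054
f = 0.970054^(1/0.0241) = exp(ln(0.970054)/0.0241) = exp(-0.03040/0.0241)
f = exp(-1.2616) = 0.2832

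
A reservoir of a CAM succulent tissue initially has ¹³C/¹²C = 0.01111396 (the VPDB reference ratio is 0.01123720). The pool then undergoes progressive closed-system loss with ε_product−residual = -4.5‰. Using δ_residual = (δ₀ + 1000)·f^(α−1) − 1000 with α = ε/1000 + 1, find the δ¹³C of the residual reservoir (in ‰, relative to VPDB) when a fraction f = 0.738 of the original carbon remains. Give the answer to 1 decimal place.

δ₀ = (0.01111396/0.01123720 − 1)×1000 = (0.989033 − 1)×1000 = -10.967‰
α − 1 = ε/1000 = -0.0045
f^(α−1) = 0.738^(-0.0045) = 1.001368
δ_res = (-10.967 + 1000) × 1.001368 − 1000 = 990.386 − 1000 = -9.61‰

-9.6‰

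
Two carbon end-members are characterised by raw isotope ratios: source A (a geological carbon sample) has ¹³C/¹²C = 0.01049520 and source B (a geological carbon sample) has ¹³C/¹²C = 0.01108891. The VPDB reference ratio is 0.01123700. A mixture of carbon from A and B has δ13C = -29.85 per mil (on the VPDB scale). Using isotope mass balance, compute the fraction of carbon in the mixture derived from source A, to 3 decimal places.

δ_A = (0.01049520/0.01123700 − 1)×1000 = (0.933986 − 1)×1000 = -66.014 per mil
δ_B = (0.01108891/0.01123700 − 1)×1000 = (0.986821 − 1)×1000 = -13.179 per mil
f_A = (δ_mix − δ_B)/(δ_A − δ_B) = (-29.85 − (-13.179))/(-66.014 − (-13.179))
f_A = -16.671 / -52.835 = 0.3155

0.316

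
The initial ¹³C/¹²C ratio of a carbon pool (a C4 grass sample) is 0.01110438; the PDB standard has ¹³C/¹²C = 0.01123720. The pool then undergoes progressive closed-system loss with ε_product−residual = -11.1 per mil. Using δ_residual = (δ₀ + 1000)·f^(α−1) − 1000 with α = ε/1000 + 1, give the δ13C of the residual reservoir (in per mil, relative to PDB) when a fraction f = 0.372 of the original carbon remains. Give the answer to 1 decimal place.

δ₀ = (0.01110438/0.01123720 − 1)×1000 = (0.988180 − 1)×1000 = -11.820 per mil
α − 1 = ε/1000 = -0.0111
f^(α−1) = 0.372^(-0.0111) = 1.011037
δ_res = (-11.820 + 1000) × 1.011037 − 1000 = 999.087 − 1000 = -0.91 per mil

-0.9 per mil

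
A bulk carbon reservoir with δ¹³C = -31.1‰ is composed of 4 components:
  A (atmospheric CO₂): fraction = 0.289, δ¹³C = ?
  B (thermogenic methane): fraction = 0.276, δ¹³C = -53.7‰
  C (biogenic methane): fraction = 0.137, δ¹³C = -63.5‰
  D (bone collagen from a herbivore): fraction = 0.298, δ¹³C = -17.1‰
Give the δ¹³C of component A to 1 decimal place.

Isotope mass balance: δ_bulk = Σ fᵢ·δᵢ.
-31.1 = 0.289×δ_A + 0.276×(-53.7) + 0.137×(-63.5) + 0.298×(-17.1)
0.289·δ_A = -31.1 − (-28.617) = -2.483
δ_A = -2.483 / 0.289 = -8.59‰

-8.6‰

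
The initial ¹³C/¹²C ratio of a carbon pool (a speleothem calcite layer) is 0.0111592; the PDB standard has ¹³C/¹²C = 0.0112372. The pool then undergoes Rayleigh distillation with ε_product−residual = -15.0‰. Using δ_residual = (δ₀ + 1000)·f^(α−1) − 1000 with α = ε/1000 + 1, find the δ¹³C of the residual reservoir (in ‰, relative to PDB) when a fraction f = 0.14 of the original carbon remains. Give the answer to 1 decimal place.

δ₀ = (0.0111592/0.0112372 − 1)×1000 = (0.993059 − 1)×1000 = -6.941‰
α − 1 = ε/1000 = -0.0150
f^(α−1) = 0.14^(-0.0150) = 1.029931
δ_res = (-6.941 + 1000) × 1.029931 − 1000 = 1022.782 − 1000 = 22.78‰

22.8‰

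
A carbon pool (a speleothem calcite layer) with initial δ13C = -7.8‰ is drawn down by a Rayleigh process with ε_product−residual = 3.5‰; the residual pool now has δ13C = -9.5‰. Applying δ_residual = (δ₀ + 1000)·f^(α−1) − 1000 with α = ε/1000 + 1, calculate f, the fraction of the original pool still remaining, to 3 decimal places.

0.613

α − 1 = ε/1000 = 0.0035
(δ_res + 1000)/(δ₀ + 1000) = (-9.5 + 1000)/(-7.8 + 1000) = 990.5/992.2 = 0.998287
f = 0.998287^(1/0.0035) = exp(ln(0.998287)/0.0035) = exp(-0.00171/0.0035)
f = exp(-0.4900) = 0.6127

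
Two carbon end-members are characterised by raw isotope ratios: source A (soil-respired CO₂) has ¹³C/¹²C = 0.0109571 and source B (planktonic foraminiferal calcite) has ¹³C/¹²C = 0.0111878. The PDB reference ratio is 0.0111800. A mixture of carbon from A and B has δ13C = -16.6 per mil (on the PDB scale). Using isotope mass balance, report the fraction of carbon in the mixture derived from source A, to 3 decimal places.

δ_A = (0.0109571/0.0111800 − 1)×1000 = (0.980063 − 1)×1000 = -19.937 per mil
δ_B = (0.0111878/0.0111800 − 1)×1000 = (1.000698 − 1)×1000 = 0.698 per mil
f_A = (δ_mix − δ_B)/(δ_A − δ_B) = (-16.6 − (0.698))/(-19.937 − (0.698))
f_A = -17.298 / -20.635 = 0.8383

0.838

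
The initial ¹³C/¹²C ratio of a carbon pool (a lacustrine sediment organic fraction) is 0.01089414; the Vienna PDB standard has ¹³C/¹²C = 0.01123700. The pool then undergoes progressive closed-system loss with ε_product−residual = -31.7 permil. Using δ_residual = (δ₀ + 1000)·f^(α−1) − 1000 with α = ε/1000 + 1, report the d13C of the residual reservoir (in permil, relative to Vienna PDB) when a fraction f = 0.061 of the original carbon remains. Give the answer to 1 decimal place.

δ₀ = (0.01089414/0.01123700 − 1)×1000 = (0.969488 − 1)×1000 = -30.512 permil
α − 1 = ε/1000 = -0.0317
f^(α−1) = 0.061^(-0.0317) = 1.092710
δ_res = (-30.512 + 1000) × 1.092710 − 1000 = 1059.370 − 1000 = 59.37 permil

59.4 permil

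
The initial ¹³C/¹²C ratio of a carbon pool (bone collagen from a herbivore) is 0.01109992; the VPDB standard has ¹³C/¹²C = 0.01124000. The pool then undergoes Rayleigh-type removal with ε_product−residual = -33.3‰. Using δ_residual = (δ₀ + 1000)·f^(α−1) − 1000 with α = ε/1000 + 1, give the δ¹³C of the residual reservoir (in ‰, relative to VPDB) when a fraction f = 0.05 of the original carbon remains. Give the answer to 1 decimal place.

δ₀ = (0.01109992/0.01124000 − 1)×1000 = (0.987537 − 1)×1000 = -12.463‰
α − 1 = ε/1000 = -0.0333
f^(α−1) = 0.05^(-0.0333) = 1.104903
δ_res = (-12.463 + 1000) × 1.104903 − 1000 = 1091.133 − 1000 = 91.13‰

91.1‰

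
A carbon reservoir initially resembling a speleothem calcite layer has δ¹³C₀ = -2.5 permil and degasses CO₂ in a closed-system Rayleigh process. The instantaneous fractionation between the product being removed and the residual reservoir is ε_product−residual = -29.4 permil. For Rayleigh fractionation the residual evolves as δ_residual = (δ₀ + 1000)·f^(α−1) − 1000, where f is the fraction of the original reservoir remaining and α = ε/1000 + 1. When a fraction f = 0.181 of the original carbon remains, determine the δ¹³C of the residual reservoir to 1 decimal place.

48.9 permil

Rayleigh residual: δ_res = (δ₀ + 1000)·f^(α−1) − 1000
α = ε/1000 + 1 = 0.97060, so α − 1 = -0.02940
f^(α−1) = 0.181^(-0.02940) = 1.051536
δ_res = (-2.5 + 1000) × 1.051536 − 1000 = 1048.907 − 1000 = 48.91 permil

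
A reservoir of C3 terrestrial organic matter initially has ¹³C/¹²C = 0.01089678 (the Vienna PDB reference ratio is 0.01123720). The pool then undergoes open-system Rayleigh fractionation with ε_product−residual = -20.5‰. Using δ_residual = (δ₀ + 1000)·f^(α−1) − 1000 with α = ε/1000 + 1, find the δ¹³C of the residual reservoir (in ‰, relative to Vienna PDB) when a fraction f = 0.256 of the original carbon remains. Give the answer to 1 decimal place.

-2.8‰

δ₀ = (0.01089678/0.01123720 − 1)×1000 = (0.969706 − 1)×1000 = -30.294‰
α − 1 = ε/1000 = -0.0205
f^(α−1) = 0.256^(-0.0205) = 1.028327
δ_res = (-30.294 + 1000) × 1.028327 − 1000 = 997.174 − 1000 = -2.83‰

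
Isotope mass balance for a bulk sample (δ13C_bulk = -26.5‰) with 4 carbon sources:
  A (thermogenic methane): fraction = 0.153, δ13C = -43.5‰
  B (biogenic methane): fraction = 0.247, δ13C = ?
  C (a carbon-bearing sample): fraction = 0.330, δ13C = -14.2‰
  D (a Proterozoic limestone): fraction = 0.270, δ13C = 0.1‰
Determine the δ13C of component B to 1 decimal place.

-61.5‰

Isotope mass balance: δ_bulk = Σ fᵢ·δᵢ.
-26.5 = 0.153×(-43.5) + 0.247×δ_B + 0.330×(-14.2) + 0.270×(0.1)
0.247·δ_B = -26.5 − (-11.315) = -15.185
δ_B = -15.185 / 0.247 = -61.48‰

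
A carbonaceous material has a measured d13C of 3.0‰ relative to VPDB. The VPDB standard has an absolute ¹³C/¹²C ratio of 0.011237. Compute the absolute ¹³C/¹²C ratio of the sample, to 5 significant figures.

R_sample = R_standard × (d13C/1000 + 1)
R_sample = 0.011237 × (3.0/1000 + 1) = 0.011237 × 1.003000
R_sample = 0.0112707

0.011271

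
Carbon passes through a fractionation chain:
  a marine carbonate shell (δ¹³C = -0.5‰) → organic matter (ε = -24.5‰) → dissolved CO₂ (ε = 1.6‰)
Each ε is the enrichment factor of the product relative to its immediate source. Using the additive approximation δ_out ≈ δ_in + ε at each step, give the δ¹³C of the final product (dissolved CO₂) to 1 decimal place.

-23.4‰

step 1: δ ≈ -0.5 + (-24.5) = -25.0‰
step 2: δ ≈ -25.0 + (1.6) = -23.4‰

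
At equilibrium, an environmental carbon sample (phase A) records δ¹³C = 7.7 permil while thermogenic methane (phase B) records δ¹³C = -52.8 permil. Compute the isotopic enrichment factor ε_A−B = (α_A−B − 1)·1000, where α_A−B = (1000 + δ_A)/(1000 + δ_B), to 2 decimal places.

α_A−B = (1000 + 7.7) / (1000 + -52.8) = 1007.7 / 947.2 = 1.063872
ε_A−B = (1.063872 − 1) × 1000 = 63.872 permil
(The approximation ε ≈ δ_A − δ_B would give 60.5 permil.)

63.87 permil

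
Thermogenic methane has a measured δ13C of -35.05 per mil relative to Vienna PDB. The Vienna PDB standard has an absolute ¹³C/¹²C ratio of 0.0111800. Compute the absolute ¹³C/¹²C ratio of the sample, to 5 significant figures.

0.010788

R_sample = R_standard × (δ13C/1000 + 1)
R_sample = 0.0111800 × (-35.05/1000 + 1) = 0.0111800 × 0.964950
R_sample = 0.0107881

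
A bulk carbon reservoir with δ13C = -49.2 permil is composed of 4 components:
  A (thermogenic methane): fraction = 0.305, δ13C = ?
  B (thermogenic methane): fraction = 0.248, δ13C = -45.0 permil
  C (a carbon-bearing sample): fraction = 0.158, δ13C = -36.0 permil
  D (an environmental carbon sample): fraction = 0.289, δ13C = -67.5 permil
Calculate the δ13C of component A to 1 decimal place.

Isotope mass balance: δ_bulk = Σ fᵢ·δᵢ.
-49.2 = 0.305×δ_A + 0.248×(-45.0) + 0.158×(-36.0) + 0.289×(-67.5)
0.305·δ_A = -49.2 − (-36.355) = -12.845
δ_A = -12.845 / 0.305 = -42.11 permil

-42.1 permil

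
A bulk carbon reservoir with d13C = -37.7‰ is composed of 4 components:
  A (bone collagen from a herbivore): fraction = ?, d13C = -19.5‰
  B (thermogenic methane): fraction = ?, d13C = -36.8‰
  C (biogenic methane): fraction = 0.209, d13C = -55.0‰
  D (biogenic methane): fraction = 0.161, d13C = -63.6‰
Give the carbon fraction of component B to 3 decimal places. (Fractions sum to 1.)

Let f_B and f_A be the unknown fractions; fractions sum to 1 so f_B + f_A = 0.630.
Mass balance: Σ fᵢ·δᵢ = δ_bulk ⇒ f_B·(-36.8) + f_A·(-19.5) = -37.7 − (-21.735) = -15.965
Substitute f_A = 0.630 − f_B:
f_B·(-36.8 − -19.5) = -15.965 − 0.630×(-19.5) = -3.680
f_B = -3.680 / -17.3 = 0.2127

0.213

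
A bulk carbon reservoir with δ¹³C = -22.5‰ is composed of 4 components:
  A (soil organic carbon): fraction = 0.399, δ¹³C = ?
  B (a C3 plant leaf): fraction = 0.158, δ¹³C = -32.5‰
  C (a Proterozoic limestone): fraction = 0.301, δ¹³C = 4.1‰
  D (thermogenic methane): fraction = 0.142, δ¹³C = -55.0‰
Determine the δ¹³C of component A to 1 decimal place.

Isotope mass balance: δ_bulk = Σ fᵢ·δᵢ.
-22.5 = 0.399×δ_A + 0.158×(-32.5) + 0.301×(4.1) + 0.142×(-55.0)
0.399·δ_A = -22.5 − (-11.711) = -10.789
δ_A = -10.789 / 0.399 = -27.04‰

-27.0‰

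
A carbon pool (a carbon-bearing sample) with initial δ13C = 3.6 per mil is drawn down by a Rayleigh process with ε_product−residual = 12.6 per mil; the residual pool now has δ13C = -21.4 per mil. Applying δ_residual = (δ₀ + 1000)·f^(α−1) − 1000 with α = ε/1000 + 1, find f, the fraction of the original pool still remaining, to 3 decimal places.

α − 1 = ε/1000 = 0.0126
(δ_res + 1000)/(δ₀ + 1000) = (-21.4 + 1000)/(3.6 + 1000) = 978.6/1003.6 = 0.975090
f = 0.975090^(1/0.0126) = exp(ln(0.975090)/0.0126) = exp(-0.02523/0.0126)
f = exp(-2.0021) = 0.1351

0.135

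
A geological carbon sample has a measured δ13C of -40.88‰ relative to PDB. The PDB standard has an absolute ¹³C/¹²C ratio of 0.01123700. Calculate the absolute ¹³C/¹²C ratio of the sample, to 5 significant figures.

0.010778

R_sample = R_standard × (δ13C/1000 + 1)
R_sample = 0.01123700 × (-40.88/1000 + 1) = 0.01123700 × 0.959120
R_sample = 0.0107776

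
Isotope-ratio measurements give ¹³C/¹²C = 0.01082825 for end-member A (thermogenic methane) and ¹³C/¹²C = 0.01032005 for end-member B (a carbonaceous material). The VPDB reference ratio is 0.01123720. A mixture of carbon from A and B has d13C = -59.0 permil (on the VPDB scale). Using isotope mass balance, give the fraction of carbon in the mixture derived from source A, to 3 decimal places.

δ_A = (0.01082825/0.01123720 − 1)×1000 = (0.963607 − 1)×1000 = -36.393 permil
δ_B = (0.01032005/0.01123720 − 1)×1000 = (0.918383 − 1)×1000 = -81.617 permil
f_A = (δ_mix − δ_B)/(δ_A − δ_B) = (-59.0 − (-81.617))/(-36.393 − (-81.617))
f_A = 22.617 / 45.225 = 0.5001

0.500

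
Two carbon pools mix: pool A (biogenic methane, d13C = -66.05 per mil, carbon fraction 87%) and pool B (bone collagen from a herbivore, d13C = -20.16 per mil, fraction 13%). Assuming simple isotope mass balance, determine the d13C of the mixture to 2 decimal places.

δ_mix = f_A·δ_A + f_B·δ_B
δ_mix = 0.87 × (-66.05) + 0.13 × (-20.16)
δ_mix = -57.463 + -2.621 = -60.084 per mil

-60.08 per mil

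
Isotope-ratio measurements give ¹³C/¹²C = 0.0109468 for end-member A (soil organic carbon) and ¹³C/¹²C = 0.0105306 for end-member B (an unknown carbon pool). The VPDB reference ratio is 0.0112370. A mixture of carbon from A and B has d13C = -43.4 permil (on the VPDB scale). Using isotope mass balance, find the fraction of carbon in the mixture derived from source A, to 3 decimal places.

δ_A = (0.0109468/0.0112370 − 1)×1000 = (0.974175 − 1)×1000 = -25.825 permil
δ_B = (0.0105306/0.0112370 − 1)×1000 = (0.937136 − 1)×1000 = -62.864 permil
f_A = (δ_mix − δ_B)/(δ_A − δ_B) = (-43.4 − (-62.864))/(-25.825 − (-62.864))
f_A = 19.464 / 37.038 = 0.5255

0.526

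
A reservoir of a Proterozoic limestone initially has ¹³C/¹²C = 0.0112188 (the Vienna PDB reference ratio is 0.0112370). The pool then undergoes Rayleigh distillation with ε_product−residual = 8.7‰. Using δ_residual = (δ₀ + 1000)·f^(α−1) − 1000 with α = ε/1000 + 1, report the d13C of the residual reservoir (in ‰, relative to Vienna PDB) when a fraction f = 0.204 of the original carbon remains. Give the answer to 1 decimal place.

δ₀ = (0.0112188/0.0112370 − 1)×1000 = (0.998380 − 1)×1000 = -1.620‰
α − 1 = ε/1000 = 0.0087
f^(α−1) = 0.204^(0.0087) = 0.986265
δ_res = (-1.620 + 1000) × 0.986265 − 1000 = 984.668 − 1000 = -15.33‰

-15.3‰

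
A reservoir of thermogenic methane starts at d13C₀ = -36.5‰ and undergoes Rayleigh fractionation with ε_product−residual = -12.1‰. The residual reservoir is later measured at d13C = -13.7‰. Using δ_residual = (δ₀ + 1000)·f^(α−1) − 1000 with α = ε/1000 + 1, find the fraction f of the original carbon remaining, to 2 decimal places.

0.14

α − 1 = ε/1000 = -0.0121
(δ_res + 1000)/(δ₀ + 1000) = (-13.7 + 1000)/(-36.5 + 1000) = 986.3/963.5 = 1.023664
f = 1.023664^(1/-0.0121) = exp(ln(1.023664)/-0.0121) = exp(0.02339/-0.0121)
f = exp(-1.9329) = 0.1447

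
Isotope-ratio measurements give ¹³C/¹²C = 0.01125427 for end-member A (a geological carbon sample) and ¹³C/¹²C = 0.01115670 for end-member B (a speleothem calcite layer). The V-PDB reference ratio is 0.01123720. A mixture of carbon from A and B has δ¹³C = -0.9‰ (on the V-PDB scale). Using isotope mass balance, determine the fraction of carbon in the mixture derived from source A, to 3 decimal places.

0.721

δ_A = (0.01125427/0.01123720 − 1)×1000 = (1.001519 − 1)×1000 = 1.519‰
δ_B = (0.01115670/0.01123720 − 1)×1000 = (0.992836 − 1)×1000 = -7.164‰
f_A = (δ_mix − δ_B)/(δ_A − δ_B) = (-0.9 − (-7.164))/(1.519 − (-7.164))
f_A = 6.264 / 8.683 = 0.7214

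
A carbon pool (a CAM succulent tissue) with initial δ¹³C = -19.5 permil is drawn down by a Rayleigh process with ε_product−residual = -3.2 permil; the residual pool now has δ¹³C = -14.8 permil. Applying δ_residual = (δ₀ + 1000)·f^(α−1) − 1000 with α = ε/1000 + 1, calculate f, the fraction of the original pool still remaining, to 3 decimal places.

0.224

α − 1 = ε/1000 = -0.0032
(δ_res + 1000)/(δ₀ + 1000) = (-14.8 + 1000)/(-19.5 + 1000) = 985.2/980.5 = 1.004793
f = 1.004793^(1/-0.0032) = exp(ln(1.004793)/-0.0032) = exp(0.00478/-0.0032)
f = exp(-1.4944) = 0.2244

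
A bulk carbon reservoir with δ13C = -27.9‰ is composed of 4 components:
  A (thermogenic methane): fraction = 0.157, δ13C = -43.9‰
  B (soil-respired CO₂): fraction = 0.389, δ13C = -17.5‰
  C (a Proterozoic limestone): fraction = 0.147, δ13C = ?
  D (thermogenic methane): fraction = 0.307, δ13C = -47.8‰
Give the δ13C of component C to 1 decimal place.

Isotope mass balance: δ_bulk = Σ fᵢ·δᵢ.
-27.9 = 0.157×(-43.9) + 0.389×(-17.5) + 0.147×δ_C + 0.307×(-47.8)
0.147·δ_C = -27.9 − (-28.374) = 0.474
δ_C = 0.474 / 0.147 = 3.23‰

3.2‰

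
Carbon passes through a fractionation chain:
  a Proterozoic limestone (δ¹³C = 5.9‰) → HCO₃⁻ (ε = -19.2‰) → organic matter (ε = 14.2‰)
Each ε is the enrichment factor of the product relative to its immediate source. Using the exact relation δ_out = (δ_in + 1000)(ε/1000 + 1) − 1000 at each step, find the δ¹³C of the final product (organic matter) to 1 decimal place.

0.6‰

step 1: δ = (5.90 + 1000)·(-19.2/1000 + 1) − 1000 = -13.41‰
step 2: δ = (-13.41 + 1000)·(14.2/1000 + 1) − 1000 = 0.60‰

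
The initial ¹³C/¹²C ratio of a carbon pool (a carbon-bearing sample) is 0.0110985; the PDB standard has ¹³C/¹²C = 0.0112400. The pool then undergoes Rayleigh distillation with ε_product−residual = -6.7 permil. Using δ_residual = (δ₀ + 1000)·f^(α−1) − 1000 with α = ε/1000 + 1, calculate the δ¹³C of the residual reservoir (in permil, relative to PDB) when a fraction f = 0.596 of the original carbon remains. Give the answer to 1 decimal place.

-9.2 permil

δ₀ = (0.0110985/0.0112400 − 1)×1000 = (0.987411 − 1)×1000 = -12.589 permil
α − 1 = ε/1000 = -0.0067
f^(α−1) = 0.596^(-0.0067) = 1.003473
δ_res = (-12.589 + 1000) × 1.003473 − 1000 = 990.841 − 1000 = -9.16 permil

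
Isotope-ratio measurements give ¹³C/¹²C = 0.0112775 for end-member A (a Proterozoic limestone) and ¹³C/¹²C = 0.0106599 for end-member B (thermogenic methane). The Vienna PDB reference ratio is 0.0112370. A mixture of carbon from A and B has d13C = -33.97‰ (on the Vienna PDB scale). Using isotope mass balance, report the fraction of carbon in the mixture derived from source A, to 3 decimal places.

δ_A = (0.0112775/0.0112370 − 1)×1000 = (1.003604 − 1)×1000 = 3.604‰
δ_B = (0.0106599/0.0112370 − 1)×1000 = (0.948643 − 1)×1000 = -51.357‰
f_A = (δ_mix − δ_B)/(δ_A − δ_B) = (-33.97 − (-51.357))/(3.604 − (-51.357))
f_A = 17.387 / 54.961 = 0.3164

0.316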